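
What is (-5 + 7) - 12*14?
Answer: -166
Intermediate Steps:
(-5 + 7) - 12*14 = 2 - 168 = -166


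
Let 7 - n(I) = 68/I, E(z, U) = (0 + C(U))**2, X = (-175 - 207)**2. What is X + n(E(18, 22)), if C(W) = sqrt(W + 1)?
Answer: 3356345/23 ≈ 1.4593e+5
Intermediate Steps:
X = 145924 (X = (-382)**2 = 145924)
C(W) = sqrt(1 + W)
E(z, U) = 1 + U (E(z, U) = (0 + sqrt(1 + U))**2 = (sqrt(1 + U))**2 = 1 + U)
n(I) = 7 - 68/I
X + n(E(18, 22)) = 145924 + (7 - 68/(1 + 22)) = 145924 + (7 - 68/23) = 145924 + 93/23 = 3356345/23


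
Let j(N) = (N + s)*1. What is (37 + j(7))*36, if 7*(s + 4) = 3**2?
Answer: 10404/7 ≈ 1486.3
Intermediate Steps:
s = -19/7 (s = -4 + (1/7)*3**2 = -4 + (1/7)*9 = -4 + 9/7 = -19/7 ≈ -2.7143)
j(N) = -19/7 + N (j(N) = (N - 19/7)*1 = (-19/7 + N)*1 = -19/7 + N)
(37 + j(7))*36 = (37 + (-19/7 + 7))*36 = (37 + 30/7)*36 = (289/7)*36 = 10404/7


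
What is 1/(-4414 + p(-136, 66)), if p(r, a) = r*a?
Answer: -1/13390 ≈ -7.4683e-5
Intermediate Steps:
p(r, a) = a*r
1/(-4414 + p(-136, 66)) = 1/(-4414 + 66*(-136)) = 1/(-4414 - 8976) = 1/(-13390) = -1/13390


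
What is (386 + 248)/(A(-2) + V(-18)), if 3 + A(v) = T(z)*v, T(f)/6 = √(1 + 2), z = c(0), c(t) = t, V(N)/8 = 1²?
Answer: -3170/407 - 7608*√3/407 ≈ -40.166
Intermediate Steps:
V(N) = 8 (V(N) = 8*1² = 8*1 = 8)
z = 0
T(f) = 6*√3 (T(f) = 6*√(1 + 2) = 6*√3)
A(v) = -3 + 6*v*√3 (A(v) = -3 + (6*√3)*v = -3 + 6*v*√3)
(386 + 248)/(A(-2) + V(-18)) = (386 + 248)/((-3 + 6*(-2)*√3) + 8) = 634/((-3 - 12*√3) + 8) = 634/(5 - 12*√3)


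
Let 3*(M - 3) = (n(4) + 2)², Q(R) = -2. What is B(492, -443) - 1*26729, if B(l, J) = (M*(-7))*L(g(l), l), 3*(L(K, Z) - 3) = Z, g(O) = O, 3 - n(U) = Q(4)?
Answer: -147989/3 ≈ -49330.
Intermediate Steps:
n(U) = 5 (n(U) = 3 - 1*(-2) = 3 + 2 = 5)
L(K, Z) = 3 + Z/3
M = 58/3 (M = 3 + (5 + 2)²/3 = 3 + (⅓)*7² = 3 + (⅓)*49 = 3 + 49/3 = 58/3 ≈ 19.333)
B(l, J) = -406 - 406*l/9 (B(l, J) = ((58/3)*(-7))*(3 + l/3) = -406*(3 + l/3)/3 = -406 - 406*l/9)
B(492, -443) - 1*26729 = (-406 - 406/9*492) - 1*26729 = (-406 - 66584/3) - 26729 = -67802/3 - 26729 = -147989/3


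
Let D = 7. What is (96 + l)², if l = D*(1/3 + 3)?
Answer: 128164/9 ≈ 14240.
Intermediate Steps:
l = 70/3 (l = 7*(1/3 + 3) = 7*(⅓ + 3) = 7*(10/3) = 70/3 ≈ 23.333)
(96 + l)² = (96 + 70/3)² = (358/3)² = 128164/9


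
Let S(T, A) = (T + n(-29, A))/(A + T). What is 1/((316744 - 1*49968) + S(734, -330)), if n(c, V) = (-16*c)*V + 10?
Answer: 101/26906282 ≈ 3.7538e-6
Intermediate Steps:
n(c, V) = 10 - 16*V*c (n(c, V) = -16*V*c + 10 = 10 - 16*V*c)
S(T, A) = (10 + T + 464*A)/(A + T) (S(T, A) = (T + (10 - 16*A*(-29)))/(A + T) = (T + (10 + 464*A))/(A + T) = (10 + T + 464*A)/(A + T))
1/((316744 - 1*49968) + S(734, -330)) = 1/((316744 - 1*49968) + (10 + 734 + 464*(-330))/(-330 + 734)) = 1/((316744 - 49968) + (10 + 734 - 153120)/404) = 1/(266776 + (1/404)*(-152376)) = 1/(266776 - 38094/101) = 1/(26906282/101) = 101/26906282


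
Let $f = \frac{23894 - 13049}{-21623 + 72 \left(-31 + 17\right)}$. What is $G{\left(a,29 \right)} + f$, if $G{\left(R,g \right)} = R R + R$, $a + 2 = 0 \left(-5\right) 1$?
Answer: $\frac{34417}{22631} \approx 1.5208$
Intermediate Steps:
$a = -2$ ($a = -2 + 0 \left(-5\right) 1 = -2 + 0 \cdot 1 = -2 + 0 = -2$)
$G{\left(R,g \right)} = R + R^{2}$ ($G{\left(R,g \right)} = R^{2} + R = R + R^{2}$)
$f = - \frac{10845}{22631}$ ($f = \frac{10845}{-21623 + 72 \left(-14\right)} = \frac{10845}{-21623 - 1008} = \frac{10845}{-22631} = 10845 \left(- \frac{1}{22631}\right) = - \frac{10845}{22631} \approx -0.47921$)
$G{\left(a,29 \right)} + f = - 2 \left(1 - 2\right) - \frac{10845}{22631} = \left(-2\right) \left(-1\right) - \frac{10845}{22631} = 2 - \frac{10845}{22631} = \frac{34417}{22631}$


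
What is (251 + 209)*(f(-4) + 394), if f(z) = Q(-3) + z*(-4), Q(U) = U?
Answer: 187220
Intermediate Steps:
f(z) = -3 - 4*z (f(z) = -3 + z*(-4) = -3 - 4*z)
(251 + 209)*(f(-4) + 394) = (251 + 209)*((-3 - 4*(-4)) + 394) = 460*((-3 + 16) + 394) = 460*(13 + 394) = 460*407 = 187220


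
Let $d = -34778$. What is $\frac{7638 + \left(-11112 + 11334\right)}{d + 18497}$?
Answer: $- \frac{2620}{5427} \approx -0.48277$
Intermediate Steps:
$\frac{7638 + \left(-11112 + 11334\right)}{d + 18497} = \frac{7638 + \left(-11112 + 11334\right)}{-34778 + 18497} = \frac{7638 + 222}{-16281} = 7860 \left(- \frac{1}{16281}\right) = - \frac{2620}{5427}$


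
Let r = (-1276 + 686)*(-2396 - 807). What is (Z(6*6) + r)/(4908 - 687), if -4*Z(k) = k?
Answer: 1889761/4221 ≈ 447.70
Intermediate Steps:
Z(k) = -k/4
r = 1889770 (r = -590*(-3203) = 1889770)
(Z(6*6) + r)/(4908 - 687) = (-3*6/2 + 1889770)/(4908 - 687) = (-1/4*36 + 1889770)/4221 = (-9 + 1889770)*(1/4221) = 1889761*(1/4221) = 1889761/4221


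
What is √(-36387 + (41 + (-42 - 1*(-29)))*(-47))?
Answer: I*√37703 ≈ 194.17*I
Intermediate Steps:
√(-36387 + (41 + (-42 - 1*(-29)))*(-47)) = √(-36387 + (41 + (-42 + 29))*(-47)) = √(-36387 + (41 - 13)*(-47)) = √(-36387 + 28*(-47)) = √(-36387 - 1316) = √(-37703) = I*√37703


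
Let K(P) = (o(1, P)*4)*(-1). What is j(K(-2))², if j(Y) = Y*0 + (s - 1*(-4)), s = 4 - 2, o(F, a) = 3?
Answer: 36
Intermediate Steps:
s = 2
K(P) = -12 (K(P) = (3*4)*(-1) = 12*(-1) = -12)
j(Y) = 6 (j(Y) = Y*0 + (2 - 1*(-4)) = 0 + (2 + 4) = 0 + 6 = 6)
j(K(-2))² = 6² = 36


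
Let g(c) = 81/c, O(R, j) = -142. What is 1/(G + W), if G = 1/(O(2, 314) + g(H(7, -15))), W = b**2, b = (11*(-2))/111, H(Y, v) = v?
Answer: 9080577/295103 ≈ 30.771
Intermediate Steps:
b = -22/111 (b = -22*1/111 = -22/111 ≈ -0.19820)
W = 484/12321 (W = (-22/111)**2 = 484/12321 ≈ 0.039283)
G = -5/737 (G = 1/(-142 + 81/(-15)) = 1/(-142 + 81*(-1/15)) = 1/(-142 - 27/5) = 1/(-737/5) = -5/737 ≈ -0.0067843)
1/(G + W) = 1/(-5/737 + 484/12321) = 1/(295103/9080577) = 9080577/295103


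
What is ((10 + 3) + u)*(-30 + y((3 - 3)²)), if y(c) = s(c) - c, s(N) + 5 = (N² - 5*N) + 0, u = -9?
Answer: -140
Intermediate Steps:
s(N) = -5 + N² - 5*N (s(N) = -5 + ((N² - 5*N) + 0) = -5 + (N² - 5*N) = -5 + N² - 5*N)
y(c) = -5 + c² - 6*c (y(c) = (-5 + c² - 5*c) - c = -5 + c² - 6*c)
((10 + 3) + u)*(-30 + y((3 - 3)²)) = ((10 + 3) - 9)*(-30 + (-5 + ((3 - 3)²)² - 6*(3 - 3)²)) = (13 - 9)*(-30 + (-5 + (0²)² - 6*0²)) = 4*(-30 + (-5 + 0² - 6*0)) = 4*(-30 + (-5 + 0 + 0)) = 4*(-30 - 5) = 4*(-35) = -140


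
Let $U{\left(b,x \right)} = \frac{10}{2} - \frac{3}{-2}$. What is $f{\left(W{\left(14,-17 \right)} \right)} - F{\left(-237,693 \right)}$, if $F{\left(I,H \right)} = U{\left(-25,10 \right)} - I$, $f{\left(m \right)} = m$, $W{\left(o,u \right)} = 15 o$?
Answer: $- \frac{67}{2} \approx -33.5$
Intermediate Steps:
$U{\left(b,x \right)} = \frac{13}{2}$ ($U{\left(b,x \right)} = 10 \cdot \frac{1}{2} - - \frac{3}{2} = 5 + \frac{3}{2} = \frac{13}{2}$)
$F{\left(I,H \right)} = \frac{13}{2} - I$
$f{\left(W{\left(14,-17 \right)} \right)} - F{\left(-237,693 \right)} = 15 \cdot 14 - \left(\frac{13}{2} - -237\right) = 210 - \left(\frac{13}{2} + 237\right) = 210 - \frac{487}{2} = - \frac{67}{2}$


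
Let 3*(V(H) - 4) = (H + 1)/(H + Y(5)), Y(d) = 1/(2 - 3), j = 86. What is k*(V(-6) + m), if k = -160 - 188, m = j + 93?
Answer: -446368/7 ≈ -63767.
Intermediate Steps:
Y(d) = -1 (Y(d) = 1/(-1) = -1)
V(H) = 4 + (1 + H)/(3*(-1 + H)) (V(H) = 4 + ((H + 1)/(H - 1))/3 = 4 + ((1 + H)/(-1 + H))/3 = 4 + (1 + H)/(3*(-1 + H)))
m = 179 (m = 86 + 93 = 179)
k = -348
k*(V(-6) + m) = -348*((-11 + 13*(-6))/(3*(-1 - 6)) + 179) = -348*((1/3)*(-11 - 78)/(-7) + 179) = -348*((1/3)*(-1/7)*(-89) + 179) = -348*(89/21 + 179) = -348*3848/21 = -446368/7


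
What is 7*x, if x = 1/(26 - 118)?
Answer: -7/92 ≈ -0.076087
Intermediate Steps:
x = -1/92 (x = 1/(-92) = -1/92 ≈ -0.010870)
7*x = 7*(-1/92) = -7/92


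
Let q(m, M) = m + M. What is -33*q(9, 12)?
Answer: -693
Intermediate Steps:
q(m, M) = M + m
-33*q(9, 12) = -33*(12 + 9) = -33*21 = -693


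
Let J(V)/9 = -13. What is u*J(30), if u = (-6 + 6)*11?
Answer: 0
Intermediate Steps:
u = 0 (u = 0*11 = 0)
J(V) = -117 (J(V) = 9*(-13) = -117)
u*J(30) = 0*(-117) = 0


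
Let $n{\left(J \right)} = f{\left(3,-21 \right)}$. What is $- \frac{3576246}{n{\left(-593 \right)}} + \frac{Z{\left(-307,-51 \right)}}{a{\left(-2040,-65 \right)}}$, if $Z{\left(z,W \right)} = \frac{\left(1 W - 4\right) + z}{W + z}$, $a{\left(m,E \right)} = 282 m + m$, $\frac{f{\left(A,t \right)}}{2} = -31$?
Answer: $\frac{184785131488829}{3203548680} \approx 57681.0$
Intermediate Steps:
$f{\left(A,t \right)} = -62$ ($f{\left(A,t \right)} = 2 \left(-31\right) = -62$)
$n{\left(J \right)} = -62$
$a{\left(m,E \right)} = 283 m$
$Z{\left(z,W \right)} = \frac{-4 + W + z}{W + z}$ ($Z{\left(z,W \right)} = \frac{\left(W - 4\right) + z}{W + z} = \frac{\left(-4 + W\right) + z}{W + z} = \frac{-4 + W + z}{W + z}$)
$- \frac{3576246}{n{\left(-593 \right)}} + \frac{Z{\left(-307,-51 \right)}}{a{\left(-2040,-65 \right)}} = - \frac{3576246}{-62} + \frac{\frac{1}{-51 - 307} \left(-4 - 51 - 307\right)}{283 \left(-2040\right)} = \left(-3576246\right) \left(- \frac{1}{62}\right) + \frac{\frac{1}{-358} \left(-362\right)}{-577320} = \frac{1788123}{31} + \left(- \frac{1}{358}\right) \left(-362\right) \left(- \frac{1}{577320}\right) = \frac{1788123}{31} + \frac{181}{179} \left(- \frac{1}{577320}\right) = \frac{1788123}{31} - \frac{181}{103340280} = \frac{184785131488829}{3203548680}$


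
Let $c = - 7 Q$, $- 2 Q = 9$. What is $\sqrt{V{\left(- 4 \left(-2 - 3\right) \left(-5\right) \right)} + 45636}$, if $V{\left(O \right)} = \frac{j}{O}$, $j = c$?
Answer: $\frac{\sqrt{18254274}}{20} \approx 213.63$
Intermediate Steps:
$Q = - \frac{9}{2}$ ($Q = \left(- \frac{1}{2}\right) 9 = - \frac{9}{2} \approx -4.5$)
$c = \frac{63}{2}$ ($c = \left(-7\right) \left(- \frac{9}{2}\right) = \frac{63}{2} \approx 31.5$)
$j = \frac{63}{2} \approx 31.5$
$V{\left(O \right)} = \frac{63}{2 O}$
$\sqrt{V{\left(- 4 \left(-2 - 3\right) \left(-5\right) \right)} + 45636} = \sqrt{\frac{63}{2 - 4 \left(-2 - 3\right) \left(-5\right)} + 45636} = \sqrt{\frac{63}{2 \left(-4\right) \left(-5\right) \left(-5\right)} + 45636} = \sqrt{\frac{63}{2 \cdot 20 \left(-5\right)} + 45636} = \sqrt{\frac{63}{2 \left(-100\right)} + 45636} = \sqrt{\frac{63}{2} \left(- \frac{1}{100}\right) + 45636} = \sqrt{- \frac{63}{200} + 45636} = \sqrt{\frac{9127137}{200}} = \frac{\sqrt{18254274}}{20}$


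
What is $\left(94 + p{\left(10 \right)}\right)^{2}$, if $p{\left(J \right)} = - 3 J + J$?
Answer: $5476$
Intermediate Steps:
$p{\left(J \right)} = - 2 J$
$\left(94 + p{\left(10 \right)}\right)^{2} = \left(94 - 20\right)^{2} = 74^{2} = 5476$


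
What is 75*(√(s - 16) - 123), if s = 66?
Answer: -9225 + 375*√2 ≈ -8694.7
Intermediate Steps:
75*(√(s - 16) - 123) = 75*(√(66 - 16) - 123) = 75*(√50 - 123) = 75*(5*√2 - 123) = 75*(-123 + 5*√2) = -9225 + 375*√2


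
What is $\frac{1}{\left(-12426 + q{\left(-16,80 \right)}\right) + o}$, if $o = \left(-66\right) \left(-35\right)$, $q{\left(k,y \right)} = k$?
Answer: $- \frac{1}{10132} \approx -9.8697 \cdot 10^{-5}$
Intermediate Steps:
$o = 2310$
$\frac{1}{\left(-12426 + q{\left(-16,80 \right)}\right) + o} = \frac{1}{\left(-12426 - 16\right) + 2310} = \frac{1}{-12442 + 2310} = \frac{1}{-10132} = - \frac{1}{10132}$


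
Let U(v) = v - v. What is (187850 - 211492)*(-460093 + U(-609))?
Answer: 10877518706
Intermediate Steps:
U(v) = 0
(187850 - 211492)*(-460093 + U(-609)) = (187850 - 211492)*(-460093 + 0) = -23642*(-460093) = 10877518706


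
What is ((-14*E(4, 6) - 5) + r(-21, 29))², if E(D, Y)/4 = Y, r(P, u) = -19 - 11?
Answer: 137641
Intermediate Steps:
r(P, u) = -30
E(D, Y) = 4*Y
((-14*E(4, 6) - 5) + r(-21, 29))² = ((-56*6 - 5) - 30)² = ((-14*24 - 5) - 30)² = ((-336 - 5) - 30)² = (-341 - 30)² = (-371)² = 137641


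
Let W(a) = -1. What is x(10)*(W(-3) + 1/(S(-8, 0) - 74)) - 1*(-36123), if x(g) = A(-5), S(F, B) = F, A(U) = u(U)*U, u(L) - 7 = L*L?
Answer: 1487683/41 ≈ 36285.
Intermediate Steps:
u(L) = 7 + L**2 (u(L) = 7 + L*L = 7 + L**2)
A(U) = U*(7 + U**2) (A(U) = (7 + U**2)*U = U*(7 + U**2))
x(g) = -160 (x(g) = -5*(7 + (-5)**2) = -5*(7 + 25) = -5*32 = -160)
x(10)*(W(-3) + 1/(S(-8, 0) - 74)) - 1*(-36123) = -160*(-1 + 1/(-8 - 74)) - 1*(-36123) = -160*(-1 + 1/(-82)) + 36123 = -160*(-1 - 1/82) + 36123 = -160*(-83/82) + 36123 = 6640/41 + 36123 = 1487683/41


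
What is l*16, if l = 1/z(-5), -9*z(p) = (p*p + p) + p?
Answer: -48/5 ≈ -9.6000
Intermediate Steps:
z(p) = -2*p/9 - p²/9 (z(p) = -((p*p + p) + p)/9 = -((p² + p) + p)/9 = -((p + p²) + p)/9 = -(p² + 2*p)/9 = -2*p/9 - p²/9)
l = -⅗ (l = 1/(-⅑*(-5)*(2 - 5)) = 1/(-⅑*(-5)*(-3)) = 1/(-5/3) = -⅗ ≈ -0.60000)
l*16 = -⅗*16 = -48/5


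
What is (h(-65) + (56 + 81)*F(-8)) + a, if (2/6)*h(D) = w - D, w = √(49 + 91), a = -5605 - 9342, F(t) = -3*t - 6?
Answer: -12286 + 6*√35 ≈ -12251.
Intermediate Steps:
F(t) = -6 - 3*t
a = -14947
w = 2*√35 (w = √140 = 2*√35 ≈ 11.832)
h(D) = -3*D + 6*√35 (h(D) = 3*(2*√35 - D) = 3*(-D + 2*√35) = -3*D + 6*√35)
(h(-65) + (56 + 81)*F(-8)) + a = ((-3*(-65) + 6*√35) + (56 + 81)*(-6 - 3*(-8))) - 14947 = ((195 + 6*√35) + 137*(-6 + 24)) - 14947 = ((195 + 6*√35) + 137*18) - 14947 = ((195 + 6*√35) + 2466) - 14947 = (2661 + 6*√35) - 14947 = -12286 + 6*√35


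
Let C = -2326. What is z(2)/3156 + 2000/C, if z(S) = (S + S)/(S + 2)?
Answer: -3154837/3670428 ≈ -0.85953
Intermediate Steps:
z(S) = 2*S/(2 + S) (z(S) = (2*S)/(2 + S) = 2*S/(2 + S))
z(2)/3156 + 2000/C = (2*2/(2 + 2))/3156 + 2000/(-2326) = (2*2/4)*(1/3156) + 2000*(-1/2326) = (2*2*(¼))*(1/3156) - 1000/1163 = 1*(1/3156) - 1000/1163 = 1/3156 - 1000/1163 = -3154837/3670428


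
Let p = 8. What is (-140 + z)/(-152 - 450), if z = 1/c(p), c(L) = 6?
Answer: 839/3612 ≈ 0.23228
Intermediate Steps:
z = ⅙ (z = 1/6 = ⅙ ≈ 0.16667)
(-140 + z)/(-152 - 450) = (-140 + ⅙)/(-152 - 450) = -839/6/(-602) = -839/6*(-1/602) = 839/3612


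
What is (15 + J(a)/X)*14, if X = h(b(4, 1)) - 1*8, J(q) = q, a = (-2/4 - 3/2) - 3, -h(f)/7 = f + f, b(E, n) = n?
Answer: 2345/11 ≈ 213.18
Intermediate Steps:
h(f) = -14*f (h(f) = -7*(f + f) = -14*f)
a = -5 (a = (-2*1/4 - 3*1/2) - 3 = (-1/2 - 3/2) - 3 = -2 - 3 = -5)
X = -22 (X = -14*1 - 1*8 = -14 - 8 = -22)
(15 + J(a)/X)*14 = (15 - 5/(-22))*14 = (15 - 5*(-1/22))*14 = (15 + 5/22)*14 = (335/22)*14 = 2345/11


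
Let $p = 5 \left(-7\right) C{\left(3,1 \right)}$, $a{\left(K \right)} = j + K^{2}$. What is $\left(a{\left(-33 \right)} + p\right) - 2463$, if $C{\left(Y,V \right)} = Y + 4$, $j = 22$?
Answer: $-1597$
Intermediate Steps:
$a{\left(K \right)} = 22 + K^{2}$
$C{\left(Y,V \right)} = 4 + Y$
$p = -245$ ($p = 5 \left(-7\right) \left(4 + 3\right) = \left(-35\right) 7 = -245$)
$\left(a{\left(-33 \right)} + p\right) - 2463 = \left(\left(22 + \left(-33\right)^{2}\right) - 245\right) - 2463 = \left(\left(22 + 1089\right) - 245\right) - 2463 = \left(1111 - 245\right) - 2463 = 866 - 2463 = -1597$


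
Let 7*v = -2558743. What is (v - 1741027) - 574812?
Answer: -18769616/7 ≈ -2.6814e+6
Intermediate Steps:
v = -2558743/7 (v = (1/7)*(-2558743) = -2558743/7 ≈ -3.6553e+5)
(v - 1741027) - 574812 = (-2558743/7 - 1741027) - 574812 = -14745932/7 - 574812 = -18769616/7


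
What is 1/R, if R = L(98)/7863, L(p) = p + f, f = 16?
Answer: 2621/38 ≈ 68.974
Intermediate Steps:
L(p) = 16 + p (L(p) = p + 16 = 16 + p)
R = 38/2621 (R = (16 + 98)/7863 = 114*(1/7863) = 38/2621 ≈ 0.014498)
1/R = 1/(38/2621) = 2621/38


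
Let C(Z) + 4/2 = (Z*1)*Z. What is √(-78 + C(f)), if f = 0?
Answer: 4*I*√5 ≈ 8.9443*I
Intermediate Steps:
C(Z) = -2 + Z² (C(Z) = -2 + (Z*1)*Z = -2 + Z*Z = -2 + Z²)
√(-78 + C(f)) = √(-78 + (-2 + 0²)) = √(-78 + (-2 + 0)) = √(-78 - 2) = √(-80) = 4*I*√5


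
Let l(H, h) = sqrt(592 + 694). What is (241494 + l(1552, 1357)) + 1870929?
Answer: 2112423 + sqrt(1286) ≈ 2.1125e+6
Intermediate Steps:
l(H, h) = sqrt(1286)
(241494 + l(1552, 1357)) + 1870929 = (241494 + sqrt(1286)) + 1870929 = 2112423 + sqrt(1286)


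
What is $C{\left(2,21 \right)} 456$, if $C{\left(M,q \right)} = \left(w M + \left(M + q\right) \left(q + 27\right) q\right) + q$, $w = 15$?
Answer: $10595160$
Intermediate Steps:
$C{\left(M,q \right)} = q + 15 M + q \left(27 + q\right) \left(M + q\right)$ ($C{\left(M,q \right)} = \left(15 M + \left(M + q\right) \left(q + 27\right) q\right) + q = \left(15 M + \left(M + q\right) \left(27 + q\right) q\right) + q = \left(15 M + \left(27 + q\right) \left(M + q\right) q\right) + q = \left(15 M + q \left(27 + q\right) \left(M + q\right)\right) + q = q + 15 M + q \left(27 + q\right) \left(M + q\right)$)
$C{\left(2,21 \right)} 456 = \left(21 + 21^{3} + 15 \cdot 2 + 27 \cdot 21^{2} + 2 \cdot 21^{2} + 27 \cdot 2 \cdot 21\right) 456 = \left(21 + 9261 + 30 + 27 \cdot 441 + 2 \cdot 441 + 1134\right) 456 = \left(21 + 9261 + 30 + 11907 + 882 + 1134\right) 456 = 23235 \cdot 456 = 10595160$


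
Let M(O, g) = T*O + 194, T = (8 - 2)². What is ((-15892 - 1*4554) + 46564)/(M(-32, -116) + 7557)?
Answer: 26118/6599 ≈ 3.9579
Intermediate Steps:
T = 36 (T = 6² = 36)
M(O, g) = 194 + 36*O (M(O, g) = 36*O + 194 = 194 + 36*O)
((-15892 - 1*4554) + 46564)/(M(-32, -116) + 7557) = ((-15892 - 1*4554) + 46564)/((194 + 36*(-32)) + 7557) = ((-15892 - 4554) + 46564)/((194 - 1152) + 7557) = (-20446 + 46564)/(-958 + 7557) = 26118/6599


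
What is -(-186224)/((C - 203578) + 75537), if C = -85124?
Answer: -186224/213165 ≈ -0.87361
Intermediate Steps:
-(-186224)/((C - 203578) + 75537) = -(-186224)/((-85124 - 203578) + 75537) = -(-186224)/(-288702 + 75537) = -(-186224)/(-213165) = -(-186224)*(-1)/213165 = -1*186224/213165 = -186224/213165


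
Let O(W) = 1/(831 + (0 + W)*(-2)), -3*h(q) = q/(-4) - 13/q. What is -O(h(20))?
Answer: -30/24817 ≈ -0.0012088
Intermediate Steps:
h(q) = q/12 + 13/(3*q) (h(q) = -(q/(-4) - 13/q)/3 = -(q*(-¼) - 13/q)/3 = -(-q/4 - 13/q)/3 = -(-13/q - q/4)/3 = q/12 + 13/(3*q))
O(W) = 1/(831 - 2*W) (O(W) = 1/(831 + W*(-2)) = 1/(831 - 2*W))
-O(h(20)) = -(-1)/(-831 + 2*((1/12)*(52 + 20²)/20)) = -(-1)/(-831 + 2*((1/12)*(1/20)*(52 + 400))) = -(-1)/(-831 + 2*((1/12)*(1/20)*452)) = -(-1)/(-831 + 2*(113/60)) = -(-1)/(-831 + 113/30) = -(-1)/(-24817/30) = -(-1)*(-30)/24817 = -1*30/24817 = -30/24817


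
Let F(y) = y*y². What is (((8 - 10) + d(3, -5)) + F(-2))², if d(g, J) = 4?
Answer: 36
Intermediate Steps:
F(y) = y³
(((8 - 10) + d(3, -5)) + F(-2))² = (((8 - 10) + 4) + (-2)³)² = ((-2 + 4) - 8)² = (2 - 8)² = (-6)² = 36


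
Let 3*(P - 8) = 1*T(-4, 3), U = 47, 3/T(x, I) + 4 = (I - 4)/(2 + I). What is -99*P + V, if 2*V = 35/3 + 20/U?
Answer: -1504943/1974 ≈ -762.38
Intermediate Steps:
T(x, I) = 3/(-4 + (-4 + I)/(2 + I)) (T(x, I) = 3/(-4 + (I - 4)/(2 + I)) = 3/(-4 + (-4 + I)/(2 + I)))
P = 163/21 (P = 8 + (1*((-2 - 1*3)/(4 + 3)))/3 = 8 + (1*((-2 - 3)/7))/3 = 8 + (1*((⅐)*(-5)))/3 = 8 + (1*(-5/7))/3 = 8 + (⅓)*(-5/7) = 8 - 5/21 = 163/21 ≈ 7.7619)
V = 1705/282 (V = (35/3 + 20/47)/2 = (½)*(1705/141) = 1705/282 ≈ 6.0461)
-99*P + V = -99*163/21 + 1705/282 = -5379/7 + 1705/282 = -1504943/1974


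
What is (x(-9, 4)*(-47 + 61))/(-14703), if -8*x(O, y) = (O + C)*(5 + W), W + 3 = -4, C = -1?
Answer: 35/14703 ≈ 0.0023805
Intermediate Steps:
W = -7 (W = -3 - 4 = -7)
x(O, y) = -¼ + O/4 (x(O, y) = -(O - 1)*(5 - 7)/8 = -(-1 + O)*(-2)/8 = -(2 - 2*O)/8 = -¼ + O/4)
(x(-9, 4)*(-47 + 61))/(-14703) = ((-¼ + (¼)*(-9))*(-47 + 61))/(-14703) = ((-¼ - 9/4)*14)*(-1/14703) = -5/2*14*(-1/14703) = -35*(-1/14703) = 35/14703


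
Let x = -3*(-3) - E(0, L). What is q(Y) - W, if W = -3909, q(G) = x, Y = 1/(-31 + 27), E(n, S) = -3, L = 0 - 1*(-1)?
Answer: 3921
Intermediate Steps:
L = 1 (L = 0 + 1 = 1)
Y = -¼ (Y = 1/(-4) = -¼ ≈ -0.25000)
x = 12 (x = -3*(-3) - 1*(-3) = 9 + 3 = 12)
q(G) = 12
q(Y) - W = 12 - 1*(-3909) = 12 + 3909 = 3921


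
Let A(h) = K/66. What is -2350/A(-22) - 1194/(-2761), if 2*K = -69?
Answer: 285514862/63503 ≈ 4496.1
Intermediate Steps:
K = -69/2 (K = (½)*(-69) = -69/2 ≈ -34.500)
A(h) = -23/44 (A(h) = -69/2/66 = -69/2*1/66 = -23/44)
-2350/A(-22) - 1194/(-2761) = -2350/(-23/44) - 1194/(-2761) = -2350*(-44/23) - 1194*(-1/2761) = 103400/23 + 1194/2761 = 285514862/63503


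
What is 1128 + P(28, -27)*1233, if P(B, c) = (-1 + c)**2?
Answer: 967800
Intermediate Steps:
1128 + P(28, -27)*1233 = 1128 + (-1 - 27)**2*1233 = 1128 + (-28)**2*1233 = 1128 + 784*1233 = 1128 + 966672 = 967800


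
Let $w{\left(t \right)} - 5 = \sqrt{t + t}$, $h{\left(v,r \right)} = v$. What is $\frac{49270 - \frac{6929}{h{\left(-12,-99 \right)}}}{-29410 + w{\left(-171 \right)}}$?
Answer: $- \frac{17589159445}{10375852404} - \frac{598169 i \sqrt{38}}{3458617468} \approx -1.6952 - 0.0010661 i$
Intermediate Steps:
$w{\left(t \right)} = 5 + \sqrt{2} \sqrt{t}$ ($w{\left(t \right)} = 5 + \sqrt{t + t} = 5 + \sqrt{2 t} = 5 + \sqrt{2} \sqrt{t}$)
$\frac{49270 - \frac{6929}{h{\left(-12,-99 \right)}}}{-29410 + w{\left(-171 \right)}} = \frac{49270 - \frac{6929}{-12}}{-29410 + \left(5 + \sqrt{2} \sqrt{-171}\right)} = \frac{49270 - - \frac{6929}{12}}{-29410 + \left(5 + \sqrt{2} \cdot 3 i \sqrt{19}\right)} = \frac{49270 + \frac{6929}{12}}{-29410 + \left(5 + 3 i \sqrt{38}\right)} = \frac{598169}{12 \left(-29405 + 3 i \sqrt{38}\right)}$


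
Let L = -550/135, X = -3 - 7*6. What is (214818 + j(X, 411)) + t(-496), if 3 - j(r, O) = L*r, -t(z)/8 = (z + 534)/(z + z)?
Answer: 39922663/186 ≈ 2.1464e+5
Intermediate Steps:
t(z) = -4*(534 + z)/z (t(z) = -8*(z + 534)/(z + z) = -8*(534 + z)/(2*z) = -8*(534 + z)*1/(2*z) = -4*(534 + z)/z)
X = -45 (X = -3 - 42 = -45)
L = -110/27 (L = -550*1/135 = -110/27 ≈ -4.0741)
j(r, O) = 3 + 110*r/27 (j(r, O) = 3 - (-110)*r/27 = 3 + 110*r/27)
(214818 + j(X, 411)) + t(-496) = (214818 + (3 + (110/27)*(-45))) + (-4 - 2136/(-496)) = (214818 + (3 - 550/3)) + (-4 - 2136*(-1/496)) = (214818 - 541/3) + (-4 + 267/62) = 643913/3 + 19/62 = 39922663/186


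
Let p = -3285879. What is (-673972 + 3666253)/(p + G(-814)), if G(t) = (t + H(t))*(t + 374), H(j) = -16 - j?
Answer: -2992281/3278839 ≈ -0.91260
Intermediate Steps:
G(t) = -5984 - 16*t (G(t) = (t + (-16 - t))*(t + 374) = -16*(374 + t) = -5984 - 16*t)
(-673972 + 3666253)/(p + G(-814)) = (-673972 + 3666253)/(-3285879 + (-5984 - 16*(-814))) = 2992281/(-3285879 + (-5984 + 13024)) = 2992281/(-3285879 + 7040) = 2992281/(-3278839) = 2992281*(-1/3278839) = -2992281/3278839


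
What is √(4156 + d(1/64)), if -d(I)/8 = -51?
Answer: 2*√1141 ≈ 67.557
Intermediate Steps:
d(I) = 408 (d(I) = -8*(-51) = 408)
√(4156 + d(1/64)) = √(4156 + 408) = √4564 = 2*√1141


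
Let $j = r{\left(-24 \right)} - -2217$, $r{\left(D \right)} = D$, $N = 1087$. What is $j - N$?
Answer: $1106$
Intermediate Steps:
$j = 2193$ ($j = -24 - -2217 = -24 + 2217 = 2193$)
$j - N = 2193 - 1087 = 1106$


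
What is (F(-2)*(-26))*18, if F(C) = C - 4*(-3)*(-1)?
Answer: 6552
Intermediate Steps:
F(C) = -12 + C (F(C) = C + 12*(-1) = C - 12 = -12 + C)
(F(-2)*(-26))*18 = ((-12 - 2)*(-26))*18 = -14*(-26)*18 = 364*18 = 6552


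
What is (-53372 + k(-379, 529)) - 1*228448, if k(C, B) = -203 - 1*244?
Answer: -282267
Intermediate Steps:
k(C, B) = -447 (k(C, B) = -203 - 244 = -447)
(-53372 + k(-379, 529)) - 1*228448 = (-53372 - 447) - 1*228448 = -53819 - 228448 = -282267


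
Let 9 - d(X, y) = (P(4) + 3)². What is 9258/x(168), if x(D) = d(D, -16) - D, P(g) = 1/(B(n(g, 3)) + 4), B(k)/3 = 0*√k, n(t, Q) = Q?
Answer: -148128/2713 ≈ -54.599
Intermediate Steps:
B(k) = 0 (B(k) = 3*(0*√k) = 3*0 = 0)
P(g) = ¼ (P(g) = 1/(0 + 4) = 1/4 = ¼)
d(X, y) = -25/16 (d(X, y) = 9 - (¼ + 3)² = 9 - (13/4)² = 9 - 1*169/16 = 9 - 169/16 = -25/16)
x(D) = -25/16 - D
9258/x(168) = 9258/(-25/16 - 1*168) = 9258/(-25/16 - 168) = 9258/(-2713/16) = 9258*(-16/2713) = -148128/2713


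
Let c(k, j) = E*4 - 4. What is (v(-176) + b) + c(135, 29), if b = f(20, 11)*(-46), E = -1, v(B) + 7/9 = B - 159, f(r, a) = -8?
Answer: 218/9 ≈ 24.222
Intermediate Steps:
v(B) = -1438/9 + B (v(B) = -7/9 + (B - 159) = -7/9 + (-159 + B) = -1438/9 + B)
b = 368 (b = -8*(-46) = 368)
c(k, j) = -8 (c(k, j) = -1*4 - 4 = -4 - 4 = -8)
(v(-176) + b) + c(135, 29) = ((-1438/9 - 176) + 368) - 8 = (-3022/9 + 368) - 8 = 290/9 - 8 = 218/9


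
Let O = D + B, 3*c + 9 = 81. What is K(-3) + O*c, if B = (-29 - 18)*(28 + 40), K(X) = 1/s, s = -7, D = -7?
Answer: -538105/7 ≈ -76872.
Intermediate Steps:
K(X) = -1/7 (K(X) = 1/(-7) = -1/7)
c = 24 (c = -3 + (1/3)*81 = -3 + 27 = 24)
B = -3196 (B = -47*68 = -3196)
O = -3203 (O = -7 - 3196 = -3203)
K(-3) + O*c = -1/7 - 3203*24 = -1/7 - 76872 = -538105/7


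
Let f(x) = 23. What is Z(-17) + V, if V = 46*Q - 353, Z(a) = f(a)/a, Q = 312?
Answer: 237960/17 ≈ 13998.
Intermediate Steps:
Z(a) = 23/a
V = 13999 (V = 46*312 - 353 = 14352 - 353 = 13999)
Z(-17) + V = 23/(-17) + 13999 = 23*(-1/17) + 13999 = -23/17 + 13999 = 237960/17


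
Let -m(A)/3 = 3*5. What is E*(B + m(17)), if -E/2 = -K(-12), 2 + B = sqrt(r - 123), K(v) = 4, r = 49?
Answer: -376 + 8*I*sqrt(74) ≈ -376.0 + 68.819*I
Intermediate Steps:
B = -2 + I*sqrt(74) (B = -2 + sqrt(49 - 123) = -2 + sqrt(-74) = -2 + I*sqrt(74) ≈ -2.0 + 8.6023*I)
m(A) = -45 (m(A) = -9*5 = -3*15 = -45)
E = 8 (E = -(-2)*4 = -2*(-4) = 8)
E*(B + m(17)) = 8*((-2 + I*sqrt(74)) - 45) = 8*(-47 + I*sqrt(74)) = -376 + 8*I*sqrt(74)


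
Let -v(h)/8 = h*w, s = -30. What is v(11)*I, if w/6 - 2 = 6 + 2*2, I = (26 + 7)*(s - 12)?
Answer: 8781696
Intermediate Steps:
I = -1386 (I = (26 + 7)*(-30 - 12) = 33*(-42) = -1386)
w = 72 (w = 12 + 6*(6 + 2*2) = 12 + 6*(6 + 4) = 12 + 6*10 = 12 + 60 = 72)
v(h) = -576*h (v(h) = -8*h*72 = -576*h)
v(11)*I = -576*11*(-1386) = -6336*(-1386) = 8781696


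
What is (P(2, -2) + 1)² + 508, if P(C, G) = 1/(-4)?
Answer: 8137/16 ≈ 508.56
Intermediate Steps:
P(C, G) = -¼ (P(C, G) = 1*(-¼) = -¼)
(P(2, -2) + 1)² + 508 = (-¼ + 1)² + 508 = (¾)² + 508 = 9/16 + 508 = 8137/16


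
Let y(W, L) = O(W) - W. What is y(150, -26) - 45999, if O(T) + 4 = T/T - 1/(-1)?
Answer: -46151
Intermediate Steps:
O(T) = -2 (O(T) = -4 + (T/T - 1/(-1)) = -4 + (1 - 1*(-1)) = -4 + (1 + 1) = -4 + 2 = -2)
y(W, L) = -2 - W
y(150, -26) - 45999 = (-2 - 1*150) - 45999 = (-2 - 150) - 45999 = -152 - 45999 = -46151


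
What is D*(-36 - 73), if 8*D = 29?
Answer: -3161/8 ≈ -395.13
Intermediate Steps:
D = 29/8 (D = (⅛)*29 = 29/8 ≈ 3.6250)
D*(-36 - 73) = 29*(-36 - 73)/8 = (29/8)*(-109) = -3161/8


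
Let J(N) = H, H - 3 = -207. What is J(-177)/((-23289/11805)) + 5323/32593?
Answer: 26205027269/253019459 ≈ 103.57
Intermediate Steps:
H = -204 (H = 3 - 207 = -204)
J(N) = -204
J(-177)/((-23289/11805)) + 5323/32593 = -204/((-23289/11805)) + 5323/32593 = -204/((-23289*1/11805)) + 5323*(1/32593) = -204/(-7763/3935) + 5323/32593 = -204*(-3935/7763) + 5323/32593 = 802740/7763 + 5323/32593 = 26205027269/253019459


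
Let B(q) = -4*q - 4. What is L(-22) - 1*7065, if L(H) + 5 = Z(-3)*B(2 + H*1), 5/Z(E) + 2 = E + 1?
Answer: -7165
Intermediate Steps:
Z(E) = 5/(-1 + E) (Z(E) = 5/(-2 + (E + 1)) = 5/(-2 + (1 + E)) = 5/(-1 + E))
B(q) = -4 - 4*q
L(H) = 10 + 5*H (L(H) = -5 + (5/(-1 - 3))*(-4 - 4*(2 + H*1)) = -5 + (5/(-4))*(-4 - 4*(2 + H)) = -5 + (5*(-¼))*(-4 + (-8 - 4*H)) = -5 - 5*(-12 - 4*H)/4 = -5 + (15 + 5*H) = 10 + 5*H)
L(-22) - 1*7065 = (10 + 5*(-22)) - 1*7065 = (10 - 110) - 7065 = -100 - 7065 = -7165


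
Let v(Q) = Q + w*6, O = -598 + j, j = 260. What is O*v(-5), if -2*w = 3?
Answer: 4732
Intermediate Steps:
w = -3/2 (w = -1/2*3 = -3/2 ≈ -1.5000)
O = -338 (O = -598 + 260 = -338)
v(Q) = -9 + Q (v(Q) = Q - 3/2*6 = Q - 9 = -9 + Q)
O*v(-5) = -338*(-9 - 5) = -338*(-14) = 4732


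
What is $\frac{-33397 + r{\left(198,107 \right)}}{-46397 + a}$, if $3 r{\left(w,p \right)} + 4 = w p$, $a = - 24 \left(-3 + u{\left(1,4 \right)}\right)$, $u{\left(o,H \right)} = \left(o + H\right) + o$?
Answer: $\frac{79009}{139407} \approx 0.56675$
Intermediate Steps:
$u{\left(o,H \right)} = H + 2 o$ ($u{\left(o,H \right)} = \left(H + o\right) + o = H + 2 o$)
$a = -72$ ($a = - 24 \left(-3 + \left(4 + 2 \cdot 1\right)\right) = - 24 \left(-3 + \left(4 + 2\right)\right) = - 24 \left(-3 + 6\right) = \left(-24\right) 3 = -72$)
$r{\left(w,p \right)} = - \frac{4}{3} + \frac{p w}{3}$ ($r{\left(w,p \right)} = - \frac{4}{3} + \frac{w p}{3} = - \frac{4}{3} + \frac{p w}{3}$)
$\frac{-33397 + r{\left(198,107 \right)}}{-46397 + a} = \frac{-33397 - \left(\frac{4}{3} - 7062\right)}{-46397 - 72} = \frac{-33397 + \left(- \frac{4}{3} + 7062\right)}{-46469} = \left(-33397 + \frac{21182}{3}\right) \left(- \frac{1}{46469}\right) = \left(- \frac{79009}{3}\right) \left(- \frac{1}{46469}\right) = \frac{79009}{139407}$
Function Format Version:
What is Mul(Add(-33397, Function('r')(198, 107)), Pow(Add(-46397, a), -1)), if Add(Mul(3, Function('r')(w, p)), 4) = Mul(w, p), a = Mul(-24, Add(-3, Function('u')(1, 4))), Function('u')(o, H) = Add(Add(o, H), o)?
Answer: Rational(79009, 139407) ≈ 0.56675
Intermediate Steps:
Function('u')(o, H) = Add(H, Mul(2, o)) (Function('u')(o, H) = Add(Add(H, o), o) = Add(H, Mul(2, o)))
a = -72 (a = Mul(-24, Add(-3, Add(4, Mul(2, 1)))) = Mul(-24, Add(-3, Add(4, 2))) = Mul(-24, Add(-3, 6)) = Mul(-24, 3) = -72)
Function('r')(w, p) = Add(Rational(-4, 3), Mul(Rational(1, 3), p, w)) (Function('r')(w, p) = Add(Rational(-4, 3), Mul(Rational(1, 3), Mul(w, p))) = Add(Rational(-4, 3), Mul(Rational(1, 3), Mul(p, w))) = Add(Rational(-4, 3), Mul(Rational(1, 3), p, w)))
Mul(Add(-33397, Function('r')(198, 107)), Pow(Add(-46397, a), -1)) = Mul(Add(-33397, Add(Rational(-4, 3), Mul(Rational(1, 3), 107, 198))), Pow(Add(-46397, -72), -1)) = Mul(Add(-33397, Add(Rational(-4, 3), 7062)), Pow(-46469, -1)) = Mul(Add(-33397, Rational(21182, 3)), Rational(-1, 46469)) = Mul(Rational(-79009, 3), Rational(-1, 46469)) = Rational(79009, 139407)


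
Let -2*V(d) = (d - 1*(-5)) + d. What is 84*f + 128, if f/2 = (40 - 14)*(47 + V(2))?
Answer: 185768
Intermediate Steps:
V(d) = -5/2 - d (V(d) = -((d - 1*(-5)) + d)/2 = -((d + 5) + d)/2 = -((5 + d) + d)/2 = -(5 + 2*d)/2 = -5/2 - d)
f = 2210 (f = 2*((40 - 14)*(47 + (-5/2 - 1*2))) = 2*(26*(47 + (-5/2 - 2))) = 2*(26*(47 - 9/2)) = 2*(26*(85/2)) = 2*1105 = 2210)
84*f + 128 = 84*2210 + 128 = 185640 + 128 = 185768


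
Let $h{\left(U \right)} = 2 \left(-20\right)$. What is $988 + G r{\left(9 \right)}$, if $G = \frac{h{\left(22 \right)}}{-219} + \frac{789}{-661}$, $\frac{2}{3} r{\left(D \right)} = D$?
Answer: $\frac{94030769}{96506} \approx 974.35$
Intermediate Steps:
$h{\left(U \right)} = -40$
$r{\left(D \right)} = \frac{3 D}{2}$
$G = - \frac{146351}{144759}$ ($G = - \frac{40}{-219} + \frac{789}{-661} = \left(-40\right) \left(- \frac{1}{219}\right) + 789 \left(- \frac{1}{661}\right) = \frac{40}{219} - \frac{789}{661} = - \frac{146351}{144759} \approx -1.011$)
$988 + G r{\left(9 \right)} = 988 - \frac{146351 \cdot \frac{3}{2} \cdot 9}{144759} = 988 - \frac{1317159}{96506} = \frac{94030769}{96506}$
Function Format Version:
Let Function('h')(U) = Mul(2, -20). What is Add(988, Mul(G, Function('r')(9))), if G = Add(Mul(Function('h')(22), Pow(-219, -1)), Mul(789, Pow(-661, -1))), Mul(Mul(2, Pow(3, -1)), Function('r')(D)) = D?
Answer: Rational(94030769, 96506) ≈ 974.35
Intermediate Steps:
Function('h')(U) = -40
Function('r')(D) = Mul(Rational(3, 2), D)
G = Rational(-146351, 144759) (G = Add(Mul(-40, Pow(-219, -1)), Mul(789, Pow(-661, -1))) = Add(Mul(-40, Rational(-1, 219)), Mul(789, Rational(-1, 661))) = Add(Rational(40, 219), Rational(-789, 661)) = Rational(-146351, 144759) ≈ -1.0110)
Add(988, Mul(G, Function('r')(9))) = Add(988, Mul(Rational(-146351, 144759), Mul(Rational(3, 2), 9))) = Add(988, Mul(Rational(-146351, 144759), Rational(27, 2))) = Add(988, Rational(-1317159, 96506)) = Rational(94030769, 96506)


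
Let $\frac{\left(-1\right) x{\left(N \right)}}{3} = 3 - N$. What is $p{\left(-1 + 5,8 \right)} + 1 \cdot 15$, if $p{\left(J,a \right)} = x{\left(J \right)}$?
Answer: $18$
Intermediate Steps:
$x{\left(N \right)} = -9 + 3 N$ ($x{\left(N \right)} = - 3 \left(3 - N\right) = -9 + 3 N$)
$p{\left(J,a \right)} = -9 + 3 J$
$p{\left(-1 + 5,8 \right)} + 1 \cdot 15 = \left(-9 + 3 \left(-1 + 5\right)\right) + 1 \cdot 15 = \left(-9 + 3 \cdot 4\right) + 15 = \left(-9 + 12\right) + 15 = 3 + 15 = 18$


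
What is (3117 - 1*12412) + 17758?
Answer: 8463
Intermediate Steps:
(3117 - 1*12412) + 17758 = (3117 - 12412) + 17758 = -9295 + 17758 = 8463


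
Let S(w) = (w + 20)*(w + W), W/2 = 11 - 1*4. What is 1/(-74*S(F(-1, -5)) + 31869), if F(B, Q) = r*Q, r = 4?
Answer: 1/31869 ≈ 3.1378e-5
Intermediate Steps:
W = 14 (W = 2*(11 - 1*4) = 2*(11 - 4) = 2*7 = 14)
F(B, Q) = 4*Q
S(w) = (14 + w)*(20 + w) (S(w) = (w + 20)*(w + 14) = (20 + w)*(14 + w) = (14 + w)*(20 + w))
1/(-74*S(F(-1, -5)) + 31869) = 1/(-74*(280 + (4*(-5))**2 + 34*(4*(-5))) + 31869) = 1/(-74*(280 + (-20)**2 + 34*(-20)) + 31869) = 1/(-74*(280 + 400 - 680) + 31869) = 1/(-74*0 + 31869) = 1/(0 + 31869) = 1/31869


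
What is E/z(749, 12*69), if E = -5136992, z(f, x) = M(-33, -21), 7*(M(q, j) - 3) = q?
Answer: 8989736/3 ≈ 2.9966e+6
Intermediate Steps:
M(q, j) = 3 + q/7
z(f, x) = -12/7 (z(f, x) = 3 + (1/7)*(-33) = 3 - 33/7 = -12/7)
E/z(749, 12*69) = -5136992/(-12/7) = -5136992*(-7/12) = 8989736/3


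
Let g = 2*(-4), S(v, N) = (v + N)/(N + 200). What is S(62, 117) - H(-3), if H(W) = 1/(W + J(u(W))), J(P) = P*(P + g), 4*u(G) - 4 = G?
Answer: 19213/25043 ≈ 0.76720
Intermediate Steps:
S(v, N) = (N + v)/(200 + N)
g = -8
u(G) = 1 + G/4
J(P) = P*(-8 + P) (J(P) = P*(P - 8) = P*(-8 + P))
H(W) = 1/(W + (1 + W/4)*(-7 + W/4)) (H(W) = 1/(W + (1 + W/4)*(-8 + (1 + W/4))) = 1/(W + (1 + W/4)*(-7 + W/4)))
S(62, 117) - H(-3) = (117 + 62)/(200 + 117) - 16/(-112 + (-3)² - 8*(-3)) = 179/317 - 16/(-112 + 9 + 24) = (1/317)*179 - 16/(-79) = 179/317 - 16*(-1)/79 = 179/317 - 1*(-16/79) = 179/317 + 16/79 = 19213/25043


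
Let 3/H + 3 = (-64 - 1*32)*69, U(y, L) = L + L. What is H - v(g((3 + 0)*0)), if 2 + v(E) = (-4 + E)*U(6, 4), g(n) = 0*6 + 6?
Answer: -30927/2209 ≈ -14.000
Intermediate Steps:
U(y, L) = 2*L
g(n) = 6 (g(n) = 0 + 6 = 6)
H = -1/2209 (H = 3/(-3 + (-64 - 1*32)*69) = 3/(-3 + (-64 - 32)*69) = 3/(-3 - 96*69) = 3/(-3 - 6624) = 3/(-6627) = 3*(-1/6627) = -1/2209 ≈ -0.00045269)
v(E) = -34 + 8*E (v(E) = -2 + (-4 + E)*(2*4) = -2 + (-4 + E)*8 = -2 + (-32 + 8*E) = -34 + 8*E)
H - v(g((3 + 0)*0)) = -1/2209 - (-34 + 8*6) = -1/2209 - (-34 + 48) = -1/2209 - 1*14 = -1/2209 - 14 = -30927/2209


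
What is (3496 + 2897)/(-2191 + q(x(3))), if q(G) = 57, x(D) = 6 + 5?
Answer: -6393/2134 ≈ -2.9958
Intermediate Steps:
x(D) = 11
(3496 + 2897)/(-2191 + q(x(3))) = (3496 + 2897)/(-2191 + 57) = 6393/(-2134) = 6393*(-1/2134) = -6393/2134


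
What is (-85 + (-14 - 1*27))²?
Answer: 15876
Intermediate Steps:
(-85 + (-14 - 1*27))² = (-85 + (-14 - 27))² = (-85 - 41)² = (-126)² = 15876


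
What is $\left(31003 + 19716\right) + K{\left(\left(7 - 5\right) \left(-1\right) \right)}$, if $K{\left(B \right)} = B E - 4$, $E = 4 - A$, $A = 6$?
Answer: $50719$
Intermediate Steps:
$E = -2$ ($E = 4 - 6 = -2$)
$K{\left(B \right)} = -4 - 2 B$ ($K{\left(B \right)} = B \left(-2\right) - 4 = - 2 B - 4 = -4 - 2 B$)
$\left(31003 + 19716\right) + K{\left(\left(7 - 5\right) \left(-1\right) \right)} = \left(31003 + 19716\right) - \left(4 + 2 \left(7 - 5\right) \left(-1\right)\right) = 50719 - \left(4 + 2 \cdot 2 \left(-1\right)\right) = 50719 - 0 = 50719 + \left(-4 + 4\right) = 50719 + 0 = 50719$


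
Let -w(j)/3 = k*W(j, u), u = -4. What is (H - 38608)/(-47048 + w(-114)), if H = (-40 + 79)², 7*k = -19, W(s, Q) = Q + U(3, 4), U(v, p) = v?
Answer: 259609/329393 ≈ 0.78814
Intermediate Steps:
W(s, Q) = 3 + Q (W(s, Q) = Q + 3 = 3 + Q)
k = -19/7 (k = (⅐)*(-19) = -19/7 ≈ -2.7143)
H = 1521 (H = 39² = 1521)
w(j) = -57/7 (w(j) = -(-57)*(3 - 4)/7 = -(-57)*(-1)/7 = -3*19/7 = -57/7)
(H - 38608)/(-47048 + w(-114)) = (1521 - 38608)/(-47048 - 57/7) = -37087/(-329393/7) = -37087*(-7/329393) = 259609/329393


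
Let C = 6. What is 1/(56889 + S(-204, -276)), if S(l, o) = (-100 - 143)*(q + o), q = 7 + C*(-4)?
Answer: 1/128088 ≈ 7.8071e-6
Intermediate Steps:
q = -17 (q = 7 + 6*(-4) = 7 - 24 = -17)
S(l, o) = 4131 - 243*o (S(l, o) = (-100 - 143)*(-17 + o) = -243*(-17 + o) = 4131 - 243*o)
1/(56889 + S(-204, -276)) = 1/(56889 + (4131 - 243*(-276))) = 1/(56889 + (4131 + 67068)) = 1/(56889 + 71199) = 1/128088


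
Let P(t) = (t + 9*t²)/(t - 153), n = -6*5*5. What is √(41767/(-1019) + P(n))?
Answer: I*√7507942799623/102919 ≈ 26.623*I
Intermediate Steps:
n = -150 (n = -30*5 = -150)
P(t) = (t + 9*t²)/(-153 + t)
√(41767/(-1019) + P(n)) = √(41767/(-1019) - 150*(1 + 9*(-150))/(-153 - 150)) = √(41767*(-1/1019) - 150*(1 - 1350)/(-303)) = √(-41767/1019 - 150*(-1/303)*(-1349)) = √(-41767/1019 - 67450/101) = √(-72950017/102919) = I*√7507942799623/102919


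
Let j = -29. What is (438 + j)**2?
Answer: 167281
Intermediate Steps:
(438 + j)**2 = (438 - 29)**2 = 409**2 = 167281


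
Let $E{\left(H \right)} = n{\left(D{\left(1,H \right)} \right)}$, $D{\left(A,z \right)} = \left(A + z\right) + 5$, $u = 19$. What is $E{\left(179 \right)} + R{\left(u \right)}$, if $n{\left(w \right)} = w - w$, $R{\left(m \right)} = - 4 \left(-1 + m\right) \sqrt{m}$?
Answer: $- 72 \sqrt{19} \approx -313.84$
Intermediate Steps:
$D{\left(A,z \right)} = 5 + A + z$
$R{\left(m \right)} = \sqrt{m} \left(4 - 4 m\right)$ ($R{\left(m \right)} = \left(4 - 4 m\right) \sqrt{m} = \sqrt{m} \left(4 - 4 m\right)$)
$n{\left(w \right)} = 0$
$E{\left(H \right)} = 0$
$E{\left(179 \right)} + R{\left(u \right)} = 0 + 4 \sqrt{19} \left(1 - 19\right) = 0 + 4 \sqrt{19} \left(-18\right) = 0 - 72 \sqrt{19} = - 72 \sqrt{19}$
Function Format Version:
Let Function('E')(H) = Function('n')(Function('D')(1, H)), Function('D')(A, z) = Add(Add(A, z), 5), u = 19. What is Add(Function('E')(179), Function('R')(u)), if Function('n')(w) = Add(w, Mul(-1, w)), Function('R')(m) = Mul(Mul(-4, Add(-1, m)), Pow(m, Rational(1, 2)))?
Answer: Mul(-72, Pow(19, Rational(1, 2))) ≈ -313.84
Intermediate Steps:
Function('D')(A, z) = Add(5, A, z)
Function('R')(m) = Mul(Pow(m, Rational(1, 2)), Add(4, Mul(-4, m))) (Function('R')(m) = Mul(Add(4, Mul(-4, m)), Pow(m, Rational(1, 2))) = Mul(Pow(m, Rational(1, 2)), Add(4, Mul(-4, m))))
Function('n')(w) = 0
Function('E')(H) = 0
Add(Function('E')(179), Function('R')(u)) = Add(0, Mul(4, Pow(19, Rational(1, 2)), Add(1, Mul(-1, 19)))) = Add(0, Mul(4, Pow(19, Rational(1, 2)), Add(1, -19))) = Add(0, Mul(4, Pow(19, Rational(1, 2)), -18)) = Add(0, Mul(-72, Pow(19, Rational(1, 2)))) = Mul(-72, Pow(19, Rational(1, 2)))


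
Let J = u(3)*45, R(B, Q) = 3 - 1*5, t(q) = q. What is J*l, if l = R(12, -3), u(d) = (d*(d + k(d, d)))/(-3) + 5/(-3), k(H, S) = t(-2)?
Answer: 240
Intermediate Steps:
k(H, S) = -2
R(B, Q) = -2 (R(B, Q) = 3 - 5 = -2)
u(d) = -5/3 - d*(-2 + d)/3 (u(d) = (d*(d - 2))/(-3) + 5/(-3) = (d*(-2 + d))*(-1/3) + 5*(-1/3) = -d*(-2 + d)/3 - 5/3 = -5/3 - d*(-2 + d)/3)
l = -2
J = -120 (J = (-5/3 - 1/3*3**2 + (2/3)*3)*45 = (-5/3 - 1/3*9 + 2)*45 = (-5/3 - 3 + 2)*45 = -8/3*45 = -120)
J*l = -120*(-2) = 240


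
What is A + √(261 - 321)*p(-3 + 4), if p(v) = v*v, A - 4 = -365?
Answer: -361 + 2*I*√15 ≈ -361.0 + 7.746*I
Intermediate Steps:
A = -361 (A = 4 - 365 = -361)
p(v) = v²
A + √(261 - 321)*p(-3 + 4) = -361 + √(261 - 321)*(-3 + 4)² = -361 + √(-60)*1² = -361 + (2*I*√15)*1 = -361 + 2*I*√15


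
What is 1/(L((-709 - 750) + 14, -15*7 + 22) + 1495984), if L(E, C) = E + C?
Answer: 1/1494456 ≈ 6.6914e-7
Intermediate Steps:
L(E, C) = C + E
1/(L((-709 - 750) + 14, -15*7 + 22) + 1495984) = 1/(((-15*7 + 22) + ((-709 - 750) + 14)) + 1495984) = 1/(((-105 + 22) + (-1459 + 14)) + 1495984) = 1/((-83 - 1445) + 1495984) = 1/(-1528 + 1495984) = 1/1494456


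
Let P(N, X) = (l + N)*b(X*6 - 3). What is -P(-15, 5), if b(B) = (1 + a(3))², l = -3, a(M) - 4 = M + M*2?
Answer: 3528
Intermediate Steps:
a(M) = 4 + 3*M (a(M) = 4 + (M + M*2) = 4 + (M + 2*M) = 4 + 3*M)
b(B) = 196 (b(B) = (1 + (4 + 3*3))² = (1 + (4 + 9))² = (1 + 13)² = 14² = 196)
P(N, X) = -588 + 196*N (P(N, X) = (-3 + N)*196 = -588 + 196*N)
-P(-15, 5) = -(-588 + 196*(-15)) = -(-588 - 2940) = -1*(-3528) = 3528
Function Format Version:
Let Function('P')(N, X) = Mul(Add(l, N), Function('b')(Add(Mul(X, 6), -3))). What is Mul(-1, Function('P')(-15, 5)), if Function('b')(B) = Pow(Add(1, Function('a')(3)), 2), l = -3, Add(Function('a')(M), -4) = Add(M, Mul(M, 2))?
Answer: 3528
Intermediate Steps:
Function('a')(M) = Add(4, Mul(3, M)) (Function('a')(M) = Add(4, Add(M, Mul(M, 2))) = Add(4, Add(M, Mul(2, M))) = Add(4, Mul(3, M)))
Function('b')(B) = 196 (Function('b')(B) = Pow(Add(1, Add(4, Mul(3, 3))), 2) = Pow(Add(1, Add(4, 9)), 2) = Pow(Add(1, 13), 2) = Pow(14, 2) = 196)
Function('P')(N, X) = Add(-588, Mul(196, N)) (Function('P')(N, X) = Mul(Add(-3, N), 196) = Add(-588, Mul(196, N)))
Mul(-1, Function('P')(-15, 5)) = Mul(-1, Add(-588, Mul(196, -15))) = Mul(-1, Add(-588, -2940)) = Mul(-1, -3528) = 3528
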